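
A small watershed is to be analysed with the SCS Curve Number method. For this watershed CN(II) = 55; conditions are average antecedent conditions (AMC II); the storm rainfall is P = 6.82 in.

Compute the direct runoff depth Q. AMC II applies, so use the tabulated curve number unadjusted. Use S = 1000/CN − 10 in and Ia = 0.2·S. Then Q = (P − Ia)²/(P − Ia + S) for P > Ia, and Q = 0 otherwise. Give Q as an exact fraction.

Q = 8128201/4043050 in ≈ 2.010 in

CN(II) = 55; AMC II needs no correction.
Retention S: 1000/CN − 10 with CN=55.000 → S = 90/11 ≈ 8.182 in
Ia = 0.2·(90/11) = 18/11 in ≈ 1.636 in
Excess rainfall: 6.820 − 1.636 = 5.184 in; P > Ia so Q > 0
Q = (2851/550)²/((2851/550) + 90/11) = (8128201/302500)/(7351/550) = 8128201/4043050 in ≈ 2.010 in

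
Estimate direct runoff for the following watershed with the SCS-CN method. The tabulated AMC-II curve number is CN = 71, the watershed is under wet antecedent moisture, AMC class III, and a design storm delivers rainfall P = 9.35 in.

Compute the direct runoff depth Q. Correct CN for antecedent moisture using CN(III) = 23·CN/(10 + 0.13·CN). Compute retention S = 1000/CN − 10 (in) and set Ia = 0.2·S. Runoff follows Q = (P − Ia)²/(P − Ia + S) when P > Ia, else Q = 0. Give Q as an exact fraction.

Adjust CN=71 to AMC III: 23·71/(10 + 0.13·71) → 1633 ÷ (1923/100) = 163300/1923 ≈ 84.919
S = 1000/(163300/1923) − 10 = 2900/1633 in ≈ 1.776 in
Initial abstraction Ia = S/5 = (2900/1633)/5 = 580/1633 ≈ 0.355 in
Excess rainfall: 9.350 − 0.355 = 8.995 in; P > Ia so Q > 0
Q: (293771/32660)² ÷ (351771/32660) = 86301400441/11488840860 in (≈ 7.512 in)

Q = 86301400441/11488840860 in ≈ 7.512 in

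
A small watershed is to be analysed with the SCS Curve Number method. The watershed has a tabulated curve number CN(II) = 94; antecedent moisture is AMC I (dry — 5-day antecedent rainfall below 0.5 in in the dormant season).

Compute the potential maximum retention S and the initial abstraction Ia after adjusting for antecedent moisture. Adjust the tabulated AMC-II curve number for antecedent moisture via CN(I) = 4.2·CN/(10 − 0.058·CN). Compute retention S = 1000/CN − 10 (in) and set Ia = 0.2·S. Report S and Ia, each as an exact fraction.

Dry (AMC I): CN(I) = 4.2·94/(10 − 0.058·94) = (1974/5)/(1137/250) = 32900/379 ≈ 86.807
S = 1000/(32900/379) − 10 = 500/329 in ≈ 1.520 in
Ia = 0.2S: 0.2·1.520 = 0.304 in (exactly 100/329)

S = 500/329 in ≈ 1.520 in; Ia = 100/329 in ≈ 0.304 in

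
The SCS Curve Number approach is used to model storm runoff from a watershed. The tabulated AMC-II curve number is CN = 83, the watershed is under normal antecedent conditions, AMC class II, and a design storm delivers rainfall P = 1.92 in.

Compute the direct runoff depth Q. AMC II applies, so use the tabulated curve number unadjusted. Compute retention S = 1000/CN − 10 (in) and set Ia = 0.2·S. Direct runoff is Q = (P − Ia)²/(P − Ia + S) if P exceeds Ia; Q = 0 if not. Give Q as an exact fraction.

Q = 2455489/3830450 in ≈ 0.641 in

Average conditions: CN = 83 (no AMC adjustment).
S = 1000/83 − 10 = 170/83 in ≈ 2.048 in
Ia = 0.2S: 0.2·2.048 = 0.410 in (exactly 34/83)
P − Ia = 1.920 − 0.410 = 3134/2075 ≈ 1.510 in (> 0, runoff occurs)
Q = (3134/2075)²/((3134/2075) + 170/83) = (9821956/4305625)/(7384/2075) = 2455489/3830450 in ≈ 0.641 in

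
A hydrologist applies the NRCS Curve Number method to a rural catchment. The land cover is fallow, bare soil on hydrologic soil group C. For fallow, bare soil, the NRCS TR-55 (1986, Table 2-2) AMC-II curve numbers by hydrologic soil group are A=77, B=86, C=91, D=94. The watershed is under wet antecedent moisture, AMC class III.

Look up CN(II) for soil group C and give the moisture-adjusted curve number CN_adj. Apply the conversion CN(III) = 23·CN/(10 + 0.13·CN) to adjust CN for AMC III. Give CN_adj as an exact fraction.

NRCS table: fallow, bare soil, soil group C → CN(II) = 91
Wet (AMC III): CN(III) = 23·91/(10 + 0.13·91) = 2093/(2183/100) = 209300/2183 ≈ 95.877

CN_adj = 209300/2183 ≈ 95.877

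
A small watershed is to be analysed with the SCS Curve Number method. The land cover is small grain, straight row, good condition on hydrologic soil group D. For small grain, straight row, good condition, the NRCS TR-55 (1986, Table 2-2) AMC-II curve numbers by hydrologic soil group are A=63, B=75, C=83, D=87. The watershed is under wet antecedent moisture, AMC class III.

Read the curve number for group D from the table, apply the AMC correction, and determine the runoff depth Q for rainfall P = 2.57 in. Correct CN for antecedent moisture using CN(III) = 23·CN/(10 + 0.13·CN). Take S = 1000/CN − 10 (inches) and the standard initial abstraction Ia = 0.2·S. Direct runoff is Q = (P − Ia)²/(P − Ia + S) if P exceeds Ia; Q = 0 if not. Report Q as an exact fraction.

NRCS table: small grain, straight row, good condition, soil group D → CN(II) = 87
Wet (AMC III): CN(III) = 23·87/(10 + 0.13·87) = 2001/(2131/100) = 200100/2131 ≈ 93.900
S = 1000/(200100/2131) − 10 = 1300/2001 in ≈ 0.650 in
Initial abstraction Ia = S/5 = (1300/2001)/5 = 260/2001 ≈ 0.130 in
Since P=2.570 > Ia=0.130: effective rainfall P−Ia = 488257/200100 in
Q: (488257/200100)² ÷ (618257/200100) = 238394898049/123713225700 in (≈ 1.927 in)

Q = 238394898049/123713225700 in ≈ 1.927 in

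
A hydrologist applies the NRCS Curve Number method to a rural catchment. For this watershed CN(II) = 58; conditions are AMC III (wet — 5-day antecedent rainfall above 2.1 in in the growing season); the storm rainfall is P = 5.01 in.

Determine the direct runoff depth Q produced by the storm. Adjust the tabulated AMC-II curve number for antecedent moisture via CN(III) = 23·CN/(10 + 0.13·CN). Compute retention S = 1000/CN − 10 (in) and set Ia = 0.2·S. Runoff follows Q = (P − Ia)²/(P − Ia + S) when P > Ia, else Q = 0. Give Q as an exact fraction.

Q = 28453851963/11164846300 in ≈ 2.549 in

CN(III) from CN(II)=58: (23·58)/(10 + 0.13·58) = 66700/877 ≈ 76.055
Max retention: S = 1000/(66700/877) − 10 = 2100/667 in (≈ 3.148 in)
Ia = 0.2S: 0.2·3.148 = 0.630 in (exactly 420/667)
Excess rainfall: 5.010 − 0.630 = 4.380 in; P > Ia so Q > 0
Runoff Q = (P−Ia)²/(P−Ia+S) = (4.380)²/(4.380+3.148) = 28453851963/11164846300 ≈ 2.549 in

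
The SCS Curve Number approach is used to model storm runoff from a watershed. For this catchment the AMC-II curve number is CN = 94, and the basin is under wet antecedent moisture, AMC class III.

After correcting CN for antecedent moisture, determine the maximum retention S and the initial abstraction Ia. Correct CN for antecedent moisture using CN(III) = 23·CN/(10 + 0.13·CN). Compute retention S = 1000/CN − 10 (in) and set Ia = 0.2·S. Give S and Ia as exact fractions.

CN(III) from CN(II)=94: (23·94)/(10 + 0.13·94) = 108100/1111 ≈ 97.300
Retention S: 1000/CN − 10 with CN=97.300 → S = 300/1081 ≈ 0.278 in
Initial abstraction Ia = S/5 = (300/1081)/5 = 60/1081 ≈ 0.056 in

S = 300/1081 in ≈ 0.278 in; Ia = 60/1081 in ≈ 0.056 in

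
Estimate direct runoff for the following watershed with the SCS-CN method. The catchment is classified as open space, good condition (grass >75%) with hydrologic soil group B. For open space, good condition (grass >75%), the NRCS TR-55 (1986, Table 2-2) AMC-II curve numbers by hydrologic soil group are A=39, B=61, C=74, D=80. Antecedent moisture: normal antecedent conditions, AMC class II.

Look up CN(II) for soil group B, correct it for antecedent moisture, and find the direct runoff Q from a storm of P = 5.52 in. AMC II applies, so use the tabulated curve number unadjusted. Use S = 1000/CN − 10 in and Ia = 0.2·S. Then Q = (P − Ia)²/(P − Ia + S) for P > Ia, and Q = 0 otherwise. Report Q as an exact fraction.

Q = 2324168/1374025 in ≈ 1.692 in

NRCS table: open space, good condition (grass >75%), soil group B → CN(II) = 61
Average conditions: CN = 61 (no AMC adjustment).
Max retention: S = 1000/61 − 10 = 390/61 in (≈ 6.393 in)
Ia = 0.2S: 0.2·6.393 = 1.279 in (exactly 78/61)
Excess rainfall: 5.520 − 1.279 = 4.241 in; P > Ia so Q > 0
Runoff Q = (P−Ia)²/(P−Ia+S) = (4.241)²/(4.241+6.393) = 2324168/1374025 ≈ 1.692 in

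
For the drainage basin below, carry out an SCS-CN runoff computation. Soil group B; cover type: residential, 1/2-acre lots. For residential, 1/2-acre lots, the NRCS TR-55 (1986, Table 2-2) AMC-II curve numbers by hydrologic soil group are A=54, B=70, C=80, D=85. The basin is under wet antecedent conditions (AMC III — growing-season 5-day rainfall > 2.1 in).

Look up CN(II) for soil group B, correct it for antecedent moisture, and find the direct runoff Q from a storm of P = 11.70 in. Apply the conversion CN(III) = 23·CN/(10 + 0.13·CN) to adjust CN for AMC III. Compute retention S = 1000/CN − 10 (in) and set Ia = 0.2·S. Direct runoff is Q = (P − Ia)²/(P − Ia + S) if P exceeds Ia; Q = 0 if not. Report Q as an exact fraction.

Q = 110862723/11397190 in ≈ 9.727 in

NRCS table: residential, 1/2-acre lots, soil group B → CN(II) = 70
Wet (AMC III): CN(III) = 23·70/(10 + 0.13·70) = 1610/(191/10) = 16100/191 ≈ 84.293
S = 1000/(16100/191) − 10 = 300/161 in ≈ 1.863 in
Initial abstraction Ia = S/5 = (300/161)/5 = 60/161 ≈ 0.373 in
Since P=11.700 > Ia=0.373: effective rainfall P−Ia = 18237/1610 in
Q = (18237/1610)²/((18237/1610) + 300/161) = (332588169/2592100)/(21237/1610) = 110862723/11397190 in ≈ 9.727 in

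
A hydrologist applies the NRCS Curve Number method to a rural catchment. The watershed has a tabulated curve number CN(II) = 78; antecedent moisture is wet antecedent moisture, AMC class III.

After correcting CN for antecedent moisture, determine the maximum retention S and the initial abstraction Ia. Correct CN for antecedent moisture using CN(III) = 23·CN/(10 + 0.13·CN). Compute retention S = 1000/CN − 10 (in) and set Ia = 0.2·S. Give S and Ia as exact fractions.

S = 1100/897 in ≈ 1.226 in; Ia = 220/897 in ≈ 0.245 in

Wet (AMC III): CN(III) = 23·78/(10 + 0.13·78) = 1794/(1007/50) = 89700/1007 ≈ 89.076
Retention S: 1000/CN − 10 with CN=89.076 → S = 1100/897 ≈ 1.226 in
Initial abstraction Ia = S/5 = (1100/897)/5 = 220/897 ≈ 0.245 in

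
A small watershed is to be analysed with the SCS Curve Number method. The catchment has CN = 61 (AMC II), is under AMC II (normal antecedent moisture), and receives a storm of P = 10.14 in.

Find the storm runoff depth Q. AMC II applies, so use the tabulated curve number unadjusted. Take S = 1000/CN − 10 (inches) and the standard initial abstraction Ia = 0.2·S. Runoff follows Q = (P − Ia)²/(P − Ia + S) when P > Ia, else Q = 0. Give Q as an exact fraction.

AMC II — tabulated CN = 61 applies directly.
Max retention: S = 1000/61 − 10 = 390/61 in (≈ 6.393 in)
Initial abstraction Ia = S/5 = (390/61)/5 = 78/61 ≈ 1.279 in
P − Ia = 10.140 − 1.279 = 27027/3050 ≈ 8.861 in (> 0, runoff occurs)
Q = (27027/3050)²/((27027/3050) + 390/61) = (730458729/9302500)/(46527/3050) = 18729711/3638650 in ≈ 5.147 in

Q = 18729711/3638650 in ≈ 5.147 in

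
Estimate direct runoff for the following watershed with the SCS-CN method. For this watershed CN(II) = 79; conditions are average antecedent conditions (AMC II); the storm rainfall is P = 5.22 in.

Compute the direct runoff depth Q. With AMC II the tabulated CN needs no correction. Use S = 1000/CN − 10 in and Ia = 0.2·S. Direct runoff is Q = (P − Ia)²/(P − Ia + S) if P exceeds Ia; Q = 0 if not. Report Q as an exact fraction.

Q = 114317787/38208350 in ≈ 2.992 in

AMC II — tabulated CN = 79 applies directly.
Max retention: S = 1000/79 − 10 = 210/79 in (≈ 2.658 in)
Ia = 0.2·(210/79) = 42/79 in ≈ 0.532 in
Excess rainfall: 5.220 − 0.532 = 4.688 in; P > Ia so Q > 0
Runoff Q = (P−Ia)²/(P−Ia+S) = (4.688)²/(4.688+2.658) = 114317787/38208350 ≈ 2.992 in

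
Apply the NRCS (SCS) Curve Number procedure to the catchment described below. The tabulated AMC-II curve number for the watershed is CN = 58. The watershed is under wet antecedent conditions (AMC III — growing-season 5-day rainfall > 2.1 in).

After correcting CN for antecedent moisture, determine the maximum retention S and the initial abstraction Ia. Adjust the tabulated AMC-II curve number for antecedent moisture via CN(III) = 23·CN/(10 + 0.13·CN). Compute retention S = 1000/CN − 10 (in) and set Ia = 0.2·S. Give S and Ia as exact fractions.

CN(III) from CN(II)=58: (23·58)/(10 + 0.13·58) = 66700/877 ≈ 76.055
Retention S: 1000/CN − 10 with CN=76.055 → S = 2100/667 ≈ 3.148 in
Ia = 0.2·(2100/667) = 420/667 in ≈ 0.630 in

S = 2100/667 in ≈ 3.148 in; Ia = 420/667 in ≈ 0.630 in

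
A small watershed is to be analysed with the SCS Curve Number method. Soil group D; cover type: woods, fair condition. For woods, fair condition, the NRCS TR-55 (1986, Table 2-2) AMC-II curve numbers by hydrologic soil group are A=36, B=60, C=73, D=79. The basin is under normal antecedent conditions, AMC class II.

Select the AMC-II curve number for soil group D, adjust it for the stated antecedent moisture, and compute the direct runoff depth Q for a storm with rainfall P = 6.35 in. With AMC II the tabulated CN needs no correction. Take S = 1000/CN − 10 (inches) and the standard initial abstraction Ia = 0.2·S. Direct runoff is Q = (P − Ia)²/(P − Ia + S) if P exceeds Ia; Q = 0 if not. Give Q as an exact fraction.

Q = 84511249/21160940 in ≈ 3.994 in

NRCS table: woods, fair condition, soil group D → CN(II) = 79
CN(II) = 79; AMC II needs no correction.
S = 1000/79 − 10 = 210/79 in ≈ 2.658 in
Ia = 0.2·(210/79) = 42/79 in ≈ 0.532 in
Excess rainfall: 6.350 − 0.532 = 5.818 in; P > Ia so Q > 0
Q: (9193/1580)² ÷ (13393/1580) = 84511249/21160940 in (≈ 3.994 in)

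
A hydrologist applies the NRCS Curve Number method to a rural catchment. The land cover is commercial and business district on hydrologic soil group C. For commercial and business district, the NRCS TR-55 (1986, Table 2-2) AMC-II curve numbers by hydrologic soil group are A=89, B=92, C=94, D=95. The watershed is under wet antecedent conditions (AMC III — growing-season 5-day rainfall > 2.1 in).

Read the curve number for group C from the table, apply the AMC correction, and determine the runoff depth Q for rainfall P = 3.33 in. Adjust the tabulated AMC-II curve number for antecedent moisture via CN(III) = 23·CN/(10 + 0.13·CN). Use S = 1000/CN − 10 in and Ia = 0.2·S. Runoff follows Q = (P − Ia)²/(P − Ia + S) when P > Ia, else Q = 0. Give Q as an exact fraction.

NRCS table: commercial and business district, soil group C → CN(II) = 94
Wet (AMC III): CN(III) = 23·94/(10 + 0.13·94) = 2162/(1111/50) = 108100/1111 ≈ 97.300
Max retention: S = 1000/(108100/1111) − 10 = 300/1081 in (≈ 0.278 in)
Ia = 0.2S: 0.2·0.278 = 0.056 in (exactly 60/1081)
Since P=3.330 > Ia=0.056: effective rainfall P−Ia = 353973/108100 in
Runoff Q = (P−Ia)²/(P−Ia+S) = (3.274)²/(3.274+0.278) = 41765628243/13835827100 ≈ 3.019 in

Q = 41765628243/13835827100 in ≈ 3.019 in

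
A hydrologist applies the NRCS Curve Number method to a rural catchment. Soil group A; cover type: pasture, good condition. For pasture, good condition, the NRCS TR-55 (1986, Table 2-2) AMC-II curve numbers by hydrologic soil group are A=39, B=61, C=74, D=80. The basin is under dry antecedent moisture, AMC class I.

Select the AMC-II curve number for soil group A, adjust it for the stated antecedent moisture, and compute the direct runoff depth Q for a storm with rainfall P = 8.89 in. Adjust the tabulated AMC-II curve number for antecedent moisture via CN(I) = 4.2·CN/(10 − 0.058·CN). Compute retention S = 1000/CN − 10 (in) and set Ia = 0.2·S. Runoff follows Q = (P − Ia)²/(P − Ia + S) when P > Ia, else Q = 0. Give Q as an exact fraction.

NRCS table: pasture, good condition, soil group A → CN(II) = 39
Adjust CN=39 to AMC I: 4.2·39/(10 − 0.058·39) → (819/5) ÷ (3869/500) = 81900/3869 ≈ 21.168
S = 1000/(81900/3869) − 10 = 30500/819 in ≈ 37.241 in
Ia = 0.2S: 0.2·37.241 = 7.448 in (exactly 6100/819)
P − Ia = 8.890 − 7.448 = 118091/81900 ≈ 1.442 in (> 0, runoff occurs)
Q: (118091/81900)² ÷ (3168091/81900) = 13945484281/259466652900 in (≈ 0.054 in)

Q = 13945484281/259466652900 in ≈ 0.054 in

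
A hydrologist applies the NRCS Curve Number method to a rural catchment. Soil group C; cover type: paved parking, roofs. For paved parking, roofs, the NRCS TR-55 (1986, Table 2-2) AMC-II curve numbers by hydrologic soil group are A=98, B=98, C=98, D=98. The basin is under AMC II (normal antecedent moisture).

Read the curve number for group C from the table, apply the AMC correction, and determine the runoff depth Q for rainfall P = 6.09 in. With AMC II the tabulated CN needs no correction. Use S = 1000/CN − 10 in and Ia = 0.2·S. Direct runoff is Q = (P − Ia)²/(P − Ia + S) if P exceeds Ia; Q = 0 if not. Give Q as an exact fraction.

Q = 878588881/150140900 in ≈ 5.852 in

NRCS table: paved parking, roofs, soil group C → CN(II) = 98
AMC II — tabulated CN = 98 applies directly.
Retention S: 1000/CN − 10 with CN=98.000 → S = 10/49 ≈ 0.204 in
Ia = 0.2S: 0.2·0.204 = 0.041 in (exactly 2/49)
Excess rainfall: 6.090 − 0.041 = 6.049 in; P > Ia so Q > 0
Q = (29641/4900)²/((29641/4900) + 10/49) = (878588881/24010000)/(30641/4900) = 878588881/150140900 in ≈ 5.852 in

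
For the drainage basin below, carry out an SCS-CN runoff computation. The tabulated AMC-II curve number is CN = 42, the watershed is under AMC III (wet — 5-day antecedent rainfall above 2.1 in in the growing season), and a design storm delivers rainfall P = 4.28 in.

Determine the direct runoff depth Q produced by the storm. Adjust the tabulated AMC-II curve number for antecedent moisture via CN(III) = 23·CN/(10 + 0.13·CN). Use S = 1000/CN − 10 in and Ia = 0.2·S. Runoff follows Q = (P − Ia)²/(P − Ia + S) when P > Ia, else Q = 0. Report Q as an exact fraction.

Q = 1382426761/1324398075 in ≈ 1.044 in

Wet (AMC III): CN(III) = 23·42/(10 + 0.13·42) = 966/(773/50) = 48300/773 ≈ 62.484
Retention S: 1000/CN − 10 with CN=62.484 → S = 2900/483 ≈ 6.004 in
Initial abstraction Ia = S/5 = (2900/483)/5 = 580/483 ≈ 1.201 in
P − Ia = 4.280 − 1.201 = 37181/12075 ≈ 3.079 in (> 0, runoff occurs)
Q = (37181/12075)²/((37181/12075) + 2900/483) = (1382426761/145805625)/(109681/12075) = 1382426761/1324398075 in ≈ 1.044 in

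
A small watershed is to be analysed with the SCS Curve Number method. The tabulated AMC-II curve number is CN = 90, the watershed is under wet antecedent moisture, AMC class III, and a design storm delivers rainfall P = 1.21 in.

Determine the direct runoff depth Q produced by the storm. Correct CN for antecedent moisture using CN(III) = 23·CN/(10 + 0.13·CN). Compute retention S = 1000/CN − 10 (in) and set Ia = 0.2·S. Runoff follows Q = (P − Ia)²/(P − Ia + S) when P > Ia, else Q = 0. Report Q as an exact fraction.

Wet (AMC III): CN(III) = 23·90/(10 + 0.13·90) = 2070/(217/10) = 20700/217 ≈ 95.392
Retention S: 1000/CN − 10 with CN=95.392 → S = 100/207 ≈ 0.483 in
Ia = 0.2S: 0.2·0.483 = 0.097 in (exactly 20/207)
Excess rainfall: 1.210 − 0.097 = 1.113 in; P > Ia so Q > 0
Q: (23047/20700)² ÷ (33047/20700) = 531164209/684072900 in (≈ 0.776 in)

Q = 531164209/684072900 in ≈ 0.776 in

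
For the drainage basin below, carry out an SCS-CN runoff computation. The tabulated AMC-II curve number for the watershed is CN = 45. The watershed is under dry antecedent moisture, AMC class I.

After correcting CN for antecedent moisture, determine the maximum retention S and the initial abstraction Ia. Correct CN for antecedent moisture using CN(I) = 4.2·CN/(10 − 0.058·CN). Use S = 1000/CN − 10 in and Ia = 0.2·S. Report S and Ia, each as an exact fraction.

Adjust CN=45 to AMC I: 4.2·45/(10 − 0.058·45) → 189 ÷ (739/100) = 18900/739 ≈ 25.575
Max retention: S = 1000/(18900/739) − 10 = 5500/189 in (≈ 29.101 in)
Ia = 0.2S: 0.2·29.101 = 5.820 in (exactly 1100/189)

S = 5500/189 in ≈ 29.101 in; Ia = 1100/189 in ≈ 5.820 in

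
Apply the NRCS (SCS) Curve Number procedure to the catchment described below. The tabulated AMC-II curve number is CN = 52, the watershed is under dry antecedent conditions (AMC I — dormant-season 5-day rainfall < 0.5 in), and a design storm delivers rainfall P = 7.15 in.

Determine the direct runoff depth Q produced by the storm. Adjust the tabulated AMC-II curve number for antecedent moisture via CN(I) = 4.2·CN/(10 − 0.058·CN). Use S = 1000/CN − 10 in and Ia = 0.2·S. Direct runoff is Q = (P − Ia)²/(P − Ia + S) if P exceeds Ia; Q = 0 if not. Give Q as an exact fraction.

Dry (AMC I): CN(I) = 4.2·52/(10 − 0.058·52) = (1092/5)/(873/125) = 9100/291 ≈ 31.271
S = 1000/(9100/291) − 10 = 2000/91 in ≈ 21.978 in
Ia = 0.2S: 0.2·21.978 = 4.396 in (exactly 400/91)
P − Ia = 7.150 − 4.396 = 5013/1820 ≈ 2.754 in (> 0, runoff occurs)
Runoff Q = (P−Ia)²/(P−Ia+S) = (2.754)²/(2.754+21.978) = 25130169/81923660 ≈ 0.307 in

Q = 25130169/81923660 in ≈ 0.307 in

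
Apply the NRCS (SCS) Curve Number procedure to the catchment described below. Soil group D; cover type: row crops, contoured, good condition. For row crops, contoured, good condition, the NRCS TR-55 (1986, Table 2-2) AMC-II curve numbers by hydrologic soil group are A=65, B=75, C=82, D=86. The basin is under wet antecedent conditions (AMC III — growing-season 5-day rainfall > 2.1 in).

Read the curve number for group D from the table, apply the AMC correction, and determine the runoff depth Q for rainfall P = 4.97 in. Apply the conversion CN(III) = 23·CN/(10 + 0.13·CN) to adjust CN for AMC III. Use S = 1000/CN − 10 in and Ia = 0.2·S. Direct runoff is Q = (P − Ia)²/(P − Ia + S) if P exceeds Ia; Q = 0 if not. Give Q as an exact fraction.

NRCS table: row crops, contoured, good condition, soil group D → CN(II) = 86
Wet (AMC III): CN(III) = 23·86/(10 + 0.13·86) = 1978/(1059/50) = 98900/1059 ≈ 93.390
S = 1000/(98900/1059) − 10 = 700/989 in ≈ 0.708 in
Ia = 0.2S: 0.2·0.708 = 0.142 in (exactly 140/989)
Excess rainfall: 4.970 − 0.142 = 4.828 in; P > Ia so Q > 0
Runoff Q = (P−Ia)²/(P−Ia+S) = (4.828)²/(4.828+0.708) = 32576823727/7735859100 ≈ 4.211 in

Q = 32576823727/7735859100 in ≈ 4.211 in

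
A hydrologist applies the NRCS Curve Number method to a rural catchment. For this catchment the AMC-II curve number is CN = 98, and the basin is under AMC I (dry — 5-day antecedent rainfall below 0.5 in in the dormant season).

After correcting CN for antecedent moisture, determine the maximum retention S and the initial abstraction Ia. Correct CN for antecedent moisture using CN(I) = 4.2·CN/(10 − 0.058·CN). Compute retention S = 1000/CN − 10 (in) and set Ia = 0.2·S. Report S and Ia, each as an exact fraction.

Adjust CN=98 to AMC I: 4.2·98/(10 − 0.058·98) → (2058/5) ÷ (1079/250) = 102900/1079 ≈ 95.366
S = 1000/(102900/1079) − 10 = 500/1029 in ≈ 0.486 in
Ia = 0.2·(500/1029) = 100/1029 in ≈ 0.097 in

S = 500/1029 in ≈ 0.486 in; Ia = 100/1029 in ≈ 0.097 in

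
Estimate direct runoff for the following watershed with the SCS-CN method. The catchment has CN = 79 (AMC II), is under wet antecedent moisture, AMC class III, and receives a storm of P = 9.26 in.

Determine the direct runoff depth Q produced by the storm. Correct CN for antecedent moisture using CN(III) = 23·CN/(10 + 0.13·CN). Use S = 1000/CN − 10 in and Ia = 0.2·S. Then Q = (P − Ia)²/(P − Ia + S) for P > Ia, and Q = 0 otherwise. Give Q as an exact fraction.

Q = 672844513441/84060870350 in ≈ 8.004 in

Adjust CN=79 to AMC III: 23·79/(10 + 0.13·79) → 1817 ÷ (2027/100) = 181700/2027 ≈ 89.640
Max retention: S = 1000/(181700/2027) − 10 = 2100/1817 in (≈ 1.156 in)
Ia = 0.2·(2100/1817) = 420/1817 in ≈ 0.231 in
Since P=9.260 > Ia=0.231: effective rainfall P−Ia = 820271/90850 in
Runoff Q = (P−Ia)²/(P−Ia+S) = (9.029)²/(9.029+1.156) = 672844513441/84060870350 ≈ 8.004 in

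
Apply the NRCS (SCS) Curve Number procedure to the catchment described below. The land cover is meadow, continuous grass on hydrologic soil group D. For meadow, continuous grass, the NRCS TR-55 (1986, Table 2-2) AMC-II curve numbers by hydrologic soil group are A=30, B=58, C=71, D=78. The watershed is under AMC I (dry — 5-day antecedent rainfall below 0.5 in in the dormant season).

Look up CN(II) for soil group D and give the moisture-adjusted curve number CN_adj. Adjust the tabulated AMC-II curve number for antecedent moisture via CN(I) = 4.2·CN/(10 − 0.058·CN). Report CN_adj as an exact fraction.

CN_adj = 81900/1369 ≈ 59.825

NRCS table: meadow, continuous grass, soil group D → CN(II) = 78
Dry (AMC I): CN(I) = 4.2·78/(10 − 0.058·78) = (1638/5)/(1369/250) = 81900/1369 ≈ 59.825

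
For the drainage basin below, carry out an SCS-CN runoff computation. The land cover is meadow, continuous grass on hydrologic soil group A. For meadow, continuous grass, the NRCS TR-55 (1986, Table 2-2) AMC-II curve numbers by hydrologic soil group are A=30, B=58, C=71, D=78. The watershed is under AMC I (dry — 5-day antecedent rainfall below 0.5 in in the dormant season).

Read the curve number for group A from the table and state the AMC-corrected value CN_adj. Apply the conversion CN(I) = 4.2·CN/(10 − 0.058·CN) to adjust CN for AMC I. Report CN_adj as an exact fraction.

NRCS table: meadow, continuous grass, soil group A → CN(II) = 30
Adjust CN=30 to AMC I: 4.2·30/(10 − 0.058·30) → 126 ÷ (413/50) = 900/59 ≈ 15.254

CN_adj = 900/59 ≈ 15.254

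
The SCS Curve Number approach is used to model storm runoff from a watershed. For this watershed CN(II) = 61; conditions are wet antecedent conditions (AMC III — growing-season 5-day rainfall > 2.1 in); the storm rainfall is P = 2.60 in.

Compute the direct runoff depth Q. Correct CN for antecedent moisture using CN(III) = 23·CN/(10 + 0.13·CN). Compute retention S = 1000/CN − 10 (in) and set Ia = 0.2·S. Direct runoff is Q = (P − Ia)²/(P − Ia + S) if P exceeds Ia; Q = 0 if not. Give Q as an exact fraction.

CN(III) from CN(II)=61: (23·61)/(10 + 0.13·61) = 140300/1793 ≈ 78.249
Max retention: S = 1000/(140300/1793) − 10 = 3900/1403 in (≈ 2.780 in)
Ia = 0.2·(3900/1403) = 780/1403 in ≈ 0.556 in
P − Ia = 2.600 − 0.556 = 14339/7015 ≈ 2.044 in (> 0, runoff occurs)
Q: (14339/7015)² ÷ (33839/7015) = 15815917/18260045 in (≈ 0.866 in)

Q = 15815917/18260045 in ≈ 0.866 in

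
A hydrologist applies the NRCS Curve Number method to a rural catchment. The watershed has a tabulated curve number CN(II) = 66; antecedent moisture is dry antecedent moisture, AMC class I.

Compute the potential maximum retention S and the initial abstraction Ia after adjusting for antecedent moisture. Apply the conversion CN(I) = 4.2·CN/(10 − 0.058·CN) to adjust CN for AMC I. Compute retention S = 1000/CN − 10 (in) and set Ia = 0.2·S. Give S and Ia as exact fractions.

Dry (AMC I): CN(I) = 4.2·66/(10 − 0.058·66) = (1386/5)/(1543/250) = 69300/1543 ≈ 44.913
Retention S: 1000/CN − 10 with CN=44.913 → S = 8500/693 ≈ 12.266 in
Ia = 0.2S: 0.2·12.266 = 2.453 in (exactly 1700/693)

S = 8500/693 in ≈ 12.266 in; Ia = 1700/693 in ≈ 2.453 in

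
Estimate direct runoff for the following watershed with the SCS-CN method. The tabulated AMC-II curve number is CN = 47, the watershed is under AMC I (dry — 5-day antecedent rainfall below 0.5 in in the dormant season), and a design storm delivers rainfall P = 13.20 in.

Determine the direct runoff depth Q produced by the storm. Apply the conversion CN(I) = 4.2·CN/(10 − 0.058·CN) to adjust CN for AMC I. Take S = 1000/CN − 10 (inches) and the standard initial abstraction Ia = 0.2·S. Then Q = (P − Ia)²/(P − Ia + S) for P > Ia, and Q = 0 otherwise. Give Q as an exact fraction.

Adjust CN=47 to AMC I: 4.2·47/(10 − 0.058·47) → (987/5) ÷ (3637/500) = 98700/3637 ≈ 27.138
Max retention: S = 1000/(98700/3637) − 10 = 26500/987 in (≈ 26.849 in)
Ia = 0.2S: 0.2·26.849 = 5.370 in (exactly 5300/987)
P − Ia = 13.200 − 5.370 = 38642/4935 ≈ 7.830 in (> 0, runoff occurs)
Runoff Q = (P−Ia)²/(P−Ia+S) = (7.830)²/(7.830+26.849) = 746602082/422292885 ≈ 1.768 in

Q = 746602082/422292885 in ≈ 1.768 in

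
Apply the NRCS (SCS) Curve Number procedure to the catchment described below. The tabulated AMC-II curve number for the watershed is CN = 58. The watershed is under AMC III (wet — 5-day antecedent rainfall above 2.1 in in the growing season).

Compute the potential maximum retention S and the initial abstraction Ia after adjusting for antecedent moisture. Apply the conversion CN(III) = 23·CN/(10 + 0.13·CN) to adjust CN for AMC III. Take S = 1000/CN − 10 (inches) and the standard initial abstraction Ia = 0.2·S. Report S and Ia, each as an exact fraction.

Adjust CN=58 to AMC III: 23·58/(10 + 0.13·58) → 1334 ÷ (877/50) = 66700/877 ≈ 76.055
Retention S: 1000/CN − 10 with CN=76.055 → S = 2100/667 ≈ 3.148 in
Ia = 0.2·(2100/667) = 420/667 in ≈ 0.630 in

S = 2100/667 in ≈ 3.148 in; Ia = 420/667 in ≈ 0.630 in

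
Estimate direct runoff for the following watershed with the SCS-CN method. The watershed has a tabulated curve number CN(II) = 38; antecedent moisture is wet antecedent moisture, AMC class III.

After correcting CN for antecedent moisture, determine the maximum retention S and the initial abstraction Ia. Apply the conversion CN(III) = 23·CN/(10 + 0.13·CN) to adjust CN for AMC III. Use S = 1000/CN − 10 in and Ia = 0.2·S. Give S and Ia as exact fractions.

S = 3100/437 in ≈ 7.094 in; Ia = 620/437 in ≈ 1.419 in

CN(III) from CN(II)=38: (23·38)/(10 + 0.13·38) = 43700/747 ≈ 58.501
Max retention: S = 1000/(43700/747) − 10 = 3100/437 in (≈ 7.094 in)
Ia = 0.2S: 0.2·7.094 = 1.419 in (exactly 620/437)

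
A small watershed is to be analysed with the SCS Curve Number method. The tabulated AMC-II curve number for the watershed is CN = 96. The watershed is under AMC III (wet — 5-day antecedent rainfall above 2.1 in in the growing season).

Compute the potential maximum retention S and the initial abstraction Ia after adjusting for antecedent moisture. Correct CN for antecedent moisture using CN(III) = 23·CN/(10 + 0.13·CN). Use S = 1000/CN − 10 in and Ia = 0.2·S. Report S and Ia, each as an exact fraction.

Adjust CN=96 to AMC III: 23·96/(10 + 0.13·96) → 2208 ÷ (562/25) = 27600/281 ≈ 98.221
Retention S: 1000/CN − 10 with CN=98.221 → S = 25/138 ≈ 0.181 in
Ia = 0.2S: 0.2·0.181 = 0.036 in (exactly 5/138)

S = 25/138 in ≈ 0.181 in; Ia = 5/138 in ≈ 0.036 in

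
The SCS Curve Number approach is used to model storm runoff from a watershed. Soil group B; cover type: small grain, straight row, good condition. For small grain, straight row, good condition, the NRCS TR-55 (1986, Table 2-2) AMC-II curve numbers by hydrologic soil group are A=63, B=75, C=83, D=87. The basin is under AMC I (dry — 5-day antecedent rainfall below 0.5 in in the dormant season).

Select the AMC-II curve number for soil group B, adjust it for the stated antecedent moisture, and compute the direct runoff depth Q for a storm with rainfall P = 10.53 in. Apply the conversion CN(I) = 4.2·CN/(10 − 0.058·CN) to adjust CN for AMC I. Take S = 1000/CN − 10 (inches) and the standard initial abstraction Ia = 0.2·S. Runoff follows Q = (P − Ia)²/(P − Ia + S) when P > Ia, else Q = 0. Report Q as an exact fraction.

NRCS table: small grain, straight row, good condition, soil group B → CN(II) = 75
Dry (AMC I): CN(I) = 4.2·75/(10 − 0.058·75) = 315/(113/20) = 6300/113 ≈ 55.752
Max retention: S = 1000/(6300/113) − 10 = 500/63 in (≈ 7.937 in)
Ia = 0.2S: 0.2·7.937 = 1.587 in (exactly 100/63)
Since P=10.530 > Ia=1.587: effective rainfall P−Ia = 56339/6300 in
Q = (56339/6300)²/((56339/6300) + 500/63) = (3174082921/39690000)/(106339/6300) = 3174082921/669935700 in ≈ 4.738 in

Q = 3174082921/669935700 in ≈ 4.738 in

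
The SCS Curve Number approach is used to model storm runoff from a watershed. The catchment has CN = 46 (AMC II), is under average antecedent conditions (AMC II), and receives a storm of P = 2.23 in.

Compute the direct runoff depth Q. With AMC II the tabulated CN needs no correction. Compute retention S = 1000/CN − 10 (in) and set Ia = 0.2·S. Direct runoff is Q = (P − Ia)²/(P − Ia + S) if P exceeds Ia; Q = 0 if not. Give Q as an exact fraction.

CN(II) = 46; AMC II needs no correction.
S = 1000/46 − 10 = 270/23 in ≈ 11.739 in
Initial abstraction Ia = S/5 = (270/23)/5 = 54/23 ≈ 2.348 in
P = 2.230 ≤ Ia = 2.348 in: entire storm abstracted, Q = 0.

Q = 0 in ≈ 0.000 in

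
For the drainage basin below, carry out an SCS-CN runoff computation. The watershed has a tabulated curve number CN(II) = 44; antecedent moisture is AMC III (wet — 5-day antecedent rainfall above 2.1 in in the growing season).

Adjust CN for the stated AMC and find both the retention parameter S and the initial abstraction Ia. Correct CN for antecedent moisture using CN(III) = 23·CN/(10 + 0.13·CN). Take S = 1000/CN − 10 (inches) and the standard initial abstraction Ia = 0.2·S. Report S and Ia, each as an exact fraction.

Wet (AMC III): CN(III) = 23·44/(10 + 0.13·44) = 1012/(393/25) = 25300/393 ≈ 64.377
Retention S: 1000/CN − 10 with CN=64.377 → S = 1400/253 ≈ 5.534 in
Ia = 0.2S: 0.2·5.534 = 1.107 in (exactly 280/253)

S = 1400/253 in ≈ 5.534 in; Ia = 280/253 in ≈ 1.107 in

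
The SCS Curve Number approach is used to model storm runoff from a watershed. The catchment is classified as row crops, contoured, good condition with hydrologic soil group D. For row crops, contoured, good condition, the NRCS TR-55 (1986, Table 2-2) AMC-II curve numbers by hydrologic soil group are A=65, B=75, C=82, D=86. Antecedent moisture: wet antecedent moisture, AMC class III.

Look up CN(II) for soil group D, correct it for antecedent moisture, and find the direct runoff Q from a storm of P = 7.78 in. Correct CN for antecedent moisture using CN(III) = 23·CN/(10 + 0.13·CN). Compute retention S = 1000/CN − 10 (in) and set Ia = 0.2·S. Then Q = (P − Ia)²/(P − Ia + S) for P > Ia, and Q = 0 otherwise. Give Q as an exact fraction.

Q = 142673153841/20409053450 in ≈ 6.991 in

NRCS table: row crops, contoured, good condition, soil group D → CN(II) = 86
Wet (AMC III): CN(III) = 23·86/(10 + 0.13·86) = 1978/(1059/50) = 98900/1059 ≈ 93.390
Max retention: S = 1000/(98900/1059) − 10 = 700/989 in (≈ 0.708 in)
Ia = 0.2S: 0.2·0.708 = 0.142 in (exactly 140/989)
Excess rainfall: 7.780 − 0.142 = 7.638 in; P > Ia so Q > 0
Q = (377721/49450)²/((377721/49450) + 700/989) = (142673153841/2445302500)/(412721/49450) = 142673153841/20409053450 in ≈ 6.991 in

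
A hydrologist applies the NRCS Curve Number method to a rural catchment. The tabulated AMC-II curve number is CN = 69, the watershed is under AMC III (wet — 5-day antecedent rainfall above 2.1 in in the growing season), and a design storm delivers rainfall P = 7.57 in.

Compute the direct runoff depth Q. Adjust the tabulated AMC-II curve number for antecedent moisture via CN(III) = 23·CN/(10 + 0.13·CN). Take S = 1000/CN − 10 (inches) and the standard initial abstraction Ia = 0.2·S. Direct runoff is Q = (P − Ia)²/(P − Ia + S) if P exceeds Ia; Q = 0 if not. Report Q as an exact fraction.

CN(III) from CN(II)=69: (23·69)/(10 + 0.13·69) = 158700/1897 ≈ 83.658
S = 1000/(158700/1897) − 10 = 3100/1587 in ≈ 1.953 in
Initial abstraction Ia = S/5 = (3100/1587)/5 = 620/1587 ≈ 0.391 in
Excess rainfall: 7.570 − 0.391 = 7.179 in; P > Ia so Q > 0
Q = (1139359/158700)²/((1139359/158700) + 3100/1587) = (1298138930881/25185690000)/(1449359/158700) = 1298138930881/230013273300 in ≈ 5.644 in

Q = 1298138930881/230013273300 in ≈ 5.644 in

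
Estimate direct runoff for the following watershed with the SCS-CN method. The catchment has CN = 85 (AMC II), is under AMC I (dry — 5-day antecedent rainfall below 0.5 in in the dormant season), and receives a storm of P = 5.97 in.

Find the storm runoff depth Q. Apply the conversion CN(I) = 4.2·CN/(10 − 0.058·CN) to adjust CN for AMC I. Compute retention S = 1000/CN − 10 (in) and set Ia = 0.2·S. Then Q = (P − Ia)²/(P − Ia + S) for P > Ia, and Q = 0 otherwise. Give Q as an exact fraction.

Dry (AMC I): CN(I) = 4.2·85/(10 − 0.058·85) = 357/(507/100) = 11900/169 ≈ 70.414
Retention S: 1000/CN − 10 with CN=70.414 → S = 500/119 ≈ 4.202 in
Initial abstraction Ia = S/5 = (500/119)/5 = 100/119 ≈ 0.840 in
Excess rainfall: 5.970 − 0.840 = 5.130 in; P > Ia so Q > 0
Q: (61043/11900)² ÷ (111043/11900) = 3726247849/1321411700 in (≈ 2.820 in)

Q = 3726247849/1321411700 in ≈ 2.820 in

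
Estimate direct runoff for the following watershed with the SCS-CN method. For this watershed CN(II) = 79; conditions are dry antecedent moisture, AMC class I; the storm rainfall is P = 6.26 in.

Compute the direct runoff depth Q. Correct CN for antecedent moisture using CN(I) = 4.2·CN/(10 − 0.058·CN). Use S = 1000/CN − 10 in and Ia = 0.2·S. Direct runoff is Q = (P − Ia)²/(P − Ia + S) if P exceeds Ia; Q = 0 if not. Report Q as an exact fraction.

Q = 389154529/176671650 in ≈ 2.203 in

CN(I) from CN(II)=79: (4.2·79)/(10 − 0.058·79) = 7900/129 ≈ 61.240
Max retention: S = 1000/(7900/129) − 10 = 500/79 in (≈ 6.329 in)
Ia = 0.2S: 0.2·6.329 = 1.266 in (exactly 100/79)
P − Ia = 6.260 − 1.266 = 19727/3950 ≈ 4.994 in (> 0, runoff occurs)
Q = (19727/3950)²/((19727/3950) + 500/79) = (389154529/15602500)/(44727/3950) = 389154529/176671650 in ≈ 2.203 in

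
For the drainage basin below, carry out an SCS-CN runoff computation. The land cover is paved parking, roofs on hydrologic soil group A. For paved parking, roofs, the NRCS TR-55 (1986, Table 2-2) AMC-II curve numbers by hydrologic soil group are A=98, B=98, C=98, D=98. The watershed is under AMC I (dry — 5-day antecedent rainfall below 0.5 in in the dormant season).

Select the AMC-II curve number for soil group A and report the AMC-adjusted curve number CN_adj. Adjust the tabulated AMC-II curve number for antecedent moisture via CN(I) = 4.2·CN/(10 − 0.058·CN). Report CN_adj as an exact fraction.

NRCS table: paved parking, roofs, soil group A → CN(II) = 98
CN(I) from CN(II)=98: (4.2·98)/(10 − 0.058·98) = 102900/1079 ≈ 95.366

CN_adj = 102900/1079 ≈ 95.366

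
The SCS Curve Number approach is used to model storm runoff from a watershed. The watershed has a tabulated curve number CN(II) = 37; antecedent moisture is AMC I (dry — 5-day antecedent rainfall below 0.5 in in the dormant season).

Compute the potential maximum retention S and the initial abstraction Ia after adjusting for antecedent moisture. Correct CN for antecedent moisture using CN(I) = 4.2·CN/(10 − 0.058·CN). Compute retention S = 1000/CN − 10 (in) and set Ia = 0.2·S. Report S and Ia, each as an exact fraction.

CN(I) from CN(II)=37: (4.2·37)/(10 − 0.058·37) = 3700/187 ≈ 19.786
Retention S: 1000/CN − 10 with CN=19.786 → S = 1500/37 ≈ 40.541 in
Initial abstraction Ia = S/5 = (1500/37)/5 = 300/37 ≈ 8.108 in

S = 1500/37 in ≈ 40.541 in; Ia = 300/37 in ≈ 8.108 in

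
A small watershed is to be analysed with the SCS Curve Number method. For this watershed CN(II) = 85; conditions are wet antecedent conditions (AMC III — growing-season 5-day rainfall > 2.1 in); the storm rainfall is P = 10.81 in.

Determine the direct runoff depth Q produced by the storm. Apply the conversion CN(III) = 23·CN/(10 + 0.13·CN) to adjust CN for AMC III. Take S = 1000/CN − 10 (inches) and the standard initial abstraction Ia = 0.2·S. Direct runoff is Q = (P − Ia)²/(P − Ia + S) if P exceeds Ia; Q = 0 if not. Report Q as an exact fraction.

Q = 173614722241/17464836100 in ≈ 9.941 in

Wet (AMC III): CN(III) = 23·85/(10 + 0.13·85) = 1955/(421/20) = 39100/421 ≈ 92.874
Max retention: S = 1000/(39100/421) − 10 = 300/391 in (≈ 0.767 in)
Ia = 0.2S: 0.2·0.767 = 0.153 in (exactly 60/391)
P − Ia = 10.810 − 0.153 = 416671/39100 ≈ 10.657 in (> 0, runoff occurs)
Q = (416671/39100)²/((416671/39100) + 300/391) = (173614722241/1528810000)/(446671/39100) = 173614722241/17464836100 in ≈ 9.941 in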